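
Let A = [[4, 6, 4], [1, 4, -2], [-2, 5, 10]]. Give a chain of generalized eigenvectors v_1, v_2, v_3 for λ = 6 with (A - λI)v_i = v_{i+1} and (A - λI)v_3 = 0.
v_1 = [[1, 0, 0]]^T, v_2 = [[-2, 1, -2]]^T, v_3 = [[2, 0, 1]]^T

We seek v_1 ∈ ker((A - 6I)^3) \ ker((A - 6I)^2), then set v_{i+1} = (A - 6I) v_i.

One such chain is v_1 = [[1, 0, 0]]^T, v_2 = [[-2, 1, -2]]^T, v_3 = [[2, 0, 1]]^T. Check: (A - 6I) v_3 = [[0, 0, 0]]^T = 0.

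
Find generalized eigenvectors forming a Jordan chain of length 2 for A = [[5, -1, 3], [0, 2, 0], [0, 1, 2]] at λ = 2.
We seek v_1 ∈ ker((A - 2I)^2) \ ker(A - 2I), then set v_{i+1} = (A - 2I) v_i.

One such chain is v_1 = [[0, 1, 0]]^T, v_2 = [[-1, 0, 1]]^T. Check: (A - 2I) v_2 = [[0, 0, 0]]^T = 0.

v_1 = [[0, 1, 0]]^T, v_2 = [[-1, 0, 1]]^T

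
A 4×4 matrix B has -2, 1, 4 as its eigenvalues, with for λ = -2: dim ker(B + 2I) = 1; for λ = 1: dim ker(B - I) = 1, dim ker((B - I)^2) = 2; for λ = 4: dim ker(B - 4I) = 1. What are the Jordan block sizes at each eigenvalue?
Jordan blocks: (-2, 1), (1, 2), (4, 1)

λ = -2: successive nullity increments [1] count blocks of size ≥ k; block sizes are [1].
λ = 1: successive nullity increments [1, 1] count blocks of size ≥ k; block sizes are [2].
λ = 4: successive nullity increments [1] count blocks of size ≥ k; block sizes are [1].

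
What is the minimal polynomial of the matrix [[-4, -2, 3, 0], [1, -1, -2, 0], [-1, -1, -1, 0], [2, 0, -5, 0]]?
m_A(x) = x(x + 2)^3

The characteristic polynomial factors as x(x + 2)^3. The minimal polynomial is ∏(x - λ)^{k_λ} where k_λ is the size of the largest Jordan block at λ.

For λ = -2: rank(A + 2I) = 3, and the largest Jordan block has size 3 (the smallest k with rank((A + 2I)^k) = rank((A + 2I)^(k+1))).
For λ = 0: rank(A) = 3, and the largest Jordan block has size 1 (the smallest k with rank(A^k) = rank(A^(k+1))).

So m_A(x) = x(x + 2)^3.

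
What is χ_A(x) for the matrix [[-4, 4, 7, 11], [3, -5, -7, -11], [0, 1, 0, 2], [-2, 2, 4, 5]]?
χ_A(x) = (x + 1)^4

xI - A = [[x + 4, -4, -7, -11], [-3, x + 5, 7, 11], [0, -1, x, -2], [2, -2, -4, x - 5]].

Expanding det(xI - A) along the first row:
det(xI - A) = + (x + 4)·det([[x + 5, 7, 11], [-1, x, -2], [-2, -4, x - 5]]) - (-4)·det([[-3, 7, 11], [0, x, -2], [2, -4, x - 5]]) + (-7)·det([[-3, x + 5, 11], [0, -1, -2], [2, -2, x - 5]]) - (-11)·det([[-3, x + 5, 7], [0, -1, x], [2, -2, -4]]).

Evaluating gives χ_A(x) = x^4 + 4x^3 + 6x^2 + 4x + 1 = (x + 1)^4.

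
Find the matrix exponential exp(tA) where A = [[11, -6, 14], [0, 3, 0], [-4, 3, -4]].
e^{tA} = [[(8*e^{t} - 7)*e^{3*t}, 6*(1 - e^{t})*e^{3*t}, 14*(e^{t} - 1)*e^{3*t}], [0, e^{3*t}, 0], [4*(1 - e^{t})*e^{3*t}, 3*(e^{t} - 1)*e^{3*t}, (8 - 7*e^{t})*e^{3*t}]]

A has Jordan form J = [[3, 0, 0], [0, 3, 0], [0, 0, 4]] with A = PJP^{-1}, so e^{tA} = P e^{tJ} P^{-1}.

For a Jordan block J_k(λ), e^{tJ_k(λ)} = e^{λt} · (I + tN + t^2 N^2/2! + ... + t^{k-1} N^{k-1}/(k-1)!) where N is the nilpotent superdiagonal part.

Assembling the blocks and conjugating back gives the entries of e^{tA} as shown above.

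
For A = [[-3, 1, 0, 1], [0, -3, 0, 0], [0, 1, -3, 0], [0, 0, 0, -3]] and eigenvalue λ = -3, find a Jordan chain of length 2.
We seek v_1 ∈ ker((A + 3I)^2) \ ker(A + 3I), then set v_{i+1} = (A + 3I) v_i.

One such chain is v_1 = [[1, 0, 1, 1]]^T, v_2 = [[1, 0, 0, 0]]^T. Check: (A + 3I) v_2 = [[0, 0, 0, 0]]^T = 0.

v_1 = [[1, 0, 1, 1]]^T, v_2 = [[1, 0, 0, 0]]^T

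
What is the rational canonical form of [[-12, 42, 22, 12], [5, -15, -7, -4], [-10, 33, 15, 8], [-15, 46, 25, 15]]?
The invariant factors of A (the non-unit diagonal entries of the Smith normal form of xI - A over ℚ[x]) are (x - 3)(x^3 - 4), each dividing the next. The characteristic polynomial is their product, (x - 3)(x^3 - 4).

The rational canonical form is the block-diagonal matrix of companion matrices C(f_i):
R = [[0, 0, 0, -12], [1, 0, 0, 4], [0, 1, 0, 0], [0, 0, 1, 3]].

Note the characteristic polynomial does not split into linear factors over ℚ, so A has no Jordan form over ℚ; the rational canonical form exists over any field.

R = [[0, 0, 0, -12], [1, 0, 0, 4], [0, 1, 0, 0], [0, 0, 1, 3]]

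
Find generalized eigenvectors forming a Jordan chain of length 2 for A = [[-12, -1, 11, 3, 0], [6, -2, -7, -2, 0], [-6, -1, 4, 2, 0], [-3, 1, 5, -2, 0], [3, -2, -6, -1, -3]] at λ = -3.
v_1 = [[-10, 9, -8, 2, -6]]^T, v_2 = [[-1, 1, -1, 1, -2]]^T

We seek v_1 ∈ ker((A + 3I)^2) \ ker(A + 3I), then set v_{i+1} = (A + 3I) v_i.

One such chain is v_1 = [[-10, 9, -8, 2, -6]]^T, v_2 = [[-1, 1, -1, 1, -2]]^T. Check: (A + 3I) v_2 = [[0, 0, 0, 0, 0]]^T = 0.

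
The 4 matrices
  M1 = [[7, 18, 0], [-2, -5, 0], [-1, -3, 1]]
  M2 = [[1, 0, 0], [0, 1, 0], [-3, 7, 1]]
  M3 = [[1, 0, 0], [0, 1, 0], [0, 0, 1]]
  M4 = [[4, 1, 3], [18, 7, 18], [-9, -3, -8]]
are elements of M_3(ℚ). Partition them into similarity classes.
2 classes: {M1, M2, M4}, {M3}

Characteristic polynomials: χ_{M1} = (x - 1)^3, χ_{M2} = (x - 1)^3, χ_{M3} = (x - 1)^3, χ_{M4} = (x - 1)^3.

{M1, M2, M4}: invariant factors x - 1, (x - 1)^2.

{M3}: invariant factors x - 1, x - 1, x - 1.

Matrices are similar if and only if their invariant-factor lists agree; the partition into similarity classes is {M1, M2, M4}, {M3}.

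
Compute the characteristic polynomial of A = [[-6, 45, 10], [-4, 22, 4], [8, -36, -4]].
χ_A(x) = (x - 4)^3

xI - A = [[x + 6, -45, -10], [4, x - 22, -4], [-8, 36, x + 4]].

Expanding det(xI - A) along the first row:
det(xI - A) = + (x + 6)·det([[x - 22, -4], [36, x + 4]]) - (-45)·det([[4, -4], [-8, x + 4]]) + (-10)·det([[4, x - 22], [-8, 36]]).

Evaluating gives χ_A(x) = x^3 - 12x^2 + 48x - 64 = (x - 4)^3.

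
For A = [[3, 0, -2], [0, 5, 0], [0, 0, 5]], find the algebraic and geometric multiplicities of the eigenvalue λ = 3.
The characteristic polynomial is (x - 5)^2(x - 3), so the factor x - 3 appears with exponent 1: the algebraic multiplicity is 1.

rank(A - 3I) = 2, so the eigenspace has dimension 3 - 2 = 1: the geometric multiplicity is 1.

algebraic multiplicity 1, geometric multiplicity 1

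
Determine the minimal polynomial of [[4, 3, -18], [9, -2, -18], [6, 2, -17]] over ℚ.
m_A(x) = (x + 5)^2

The characteristic polynomial factors as (x + 5)^3. The minimal polynomial is ∏(x - λ)^{k_λ} where k_λ is the size of the largest Jordan block at λ.

For λ = -5: rank(A + 5I) = 1, and the largest Jordan block has size 2 (the smallest k with rank((A + 5I)^k) = rank((A + 5I)^(k+1))).

So m_A(x) = (x + 5)^2.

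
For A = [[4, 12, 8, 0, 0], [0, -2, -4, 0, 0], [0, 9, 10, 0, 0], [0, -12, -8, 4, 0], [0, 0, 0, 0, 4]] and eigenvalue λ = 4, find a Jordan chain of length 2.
We seek v_1 ∈ ker((A - 4I)^2) \ ker(A - 4I), then set v_{i+1} = (A - 4I) v_i.

One such chain is v_1 = [[-2, 1, -1, 2, 0]]^T, v_2 = [[4, -2, 3, -4, 0]]^T. Check: (A - 4I) v_2 = [[0, 0, 0, 0, 0]]^T = 0.

v_1 = [[-2, 1, -1, 2, 0]]^T, v_2 = [[4, -2, 3, -4, 0]]^T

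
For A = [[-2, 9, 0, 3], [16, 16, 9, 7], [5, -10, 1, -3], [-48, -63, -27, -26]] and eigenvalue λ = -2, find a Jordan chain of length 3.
v_1 = [[1, 0, -2, 0]]^T, v_2 = [[0, -2, -1, 6]]^T, v_3 = [[0, -3, -1, 9]]^T

We seek v_1 ∈ ker((A + 2I)^3) \ ker((A + 2I)^2), then set v_{i+1} = (A + 2I) v_i.

One such chain is v_1 = [[1, 0, -2, 0]]^T, v_2 = [[0, -2, -1, 6]]^T, v_3 = [[0, -3, -1, 9]]^T. Check: (A + 2I) v_3 = [[0, 0, 0, 0]]^T = 0.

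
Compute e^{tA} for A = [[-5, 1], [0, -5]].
e^{tA} = [[e^{-5*t}, t*e^{-5*t}], [0, e^{-5*t}]]

A has Jordan form J = [[-5, 1], [0, -5]] with A = PJP^{-1}, so e^{tA} = P e^{tJ} P^{-1}.

For a Jordan block J_k(λ), e^{tJ_k(λ)} = e^{λt} · (I + tN + t^2 N^2/2! + ... + t^{k-1} N^{k-1}/(k-1)!) where N is the nilpotent superdiagonal part.

Assembling the blocks and conjugating back gives the entries of e^{tA} as shown above.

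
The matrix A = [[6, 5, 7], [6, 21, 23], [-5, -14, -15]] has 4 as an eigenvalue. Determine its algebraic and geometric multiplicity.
The characteristic polynomial is (x - 4)^3, so the factor x - 4 appears with exponent 3: the algebraic multiplicity is 3.

rank(A - 4I) = 2, so the eigenspace has dimension 3 - 2 = 1: the geometric multiplicity is 1.

Since 1 < 3, A is not diagonalizable.

algebraic multiplicity 3, geometric multiplicity 1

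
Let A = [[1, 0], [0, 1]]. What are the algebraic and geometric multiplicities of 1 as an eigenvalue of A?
algebraic multiplicity 2, geometric multiplicity 2

The characteristic polynomial is (x - 1)^2, so the factor x - 1 appears with exponent 2: the algebraic multiplicity is 2.

rank(A - I) = 0, so the eigenspace has dimension 2 - 0 = 2: the geometric multiplicity is 2.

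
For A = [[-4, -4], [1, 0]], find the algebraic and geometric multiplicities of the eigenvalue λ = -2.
The characteristic polynomial is (x + 2)^2, so the factor x + 2 appears with exponent 2: the algebraic multiplicity is 2.

rank(A + 2I) = 1, so the eigenspace has dimension 2 - 1 = 1: the geometric multiplicity is 1.

Since 1 < 2, A is not diagonalizable.

algebraic multiplicity 2, geometric multiplicity 1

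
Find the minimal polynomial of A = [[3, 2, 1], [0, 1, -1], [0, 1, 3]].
The characteristic polynomial factors as (x - 3)(x - 2)^2. The minimal polynomial is ∏(x - λ)^{k_λ} where k_λ is the size of the largest Jordan block at λ.

For λ = 2: rank(A - 2I) = 2, and the largest Jordan block has size 2 (the smallest k with rank((A - 2I)^k) = rank((A - 2I)^(k+1))).
For λ = 3: rank(A - 3I) = 2, and the largest Jordan block has size 1 (the smallest k with rank((A - 3I)^k) = rank((A - 3I)^(k+1))).

So m_A(x) = (x - 3)(x - 2)^2.

m_A(x) = (x - 3)(x - 2)^2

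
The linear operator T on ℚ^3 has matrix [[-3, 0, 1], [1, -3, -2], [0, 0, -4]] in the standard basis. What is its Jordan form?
The characteristic polynomial is det(xI - A) = (x + 3)^2(x + 4), so the eigenvalues are -4 (algebraic multiplicity 1), -3 (algebraic multiplicity 2).

For λ = -4: algebraic multiplicity 1 gives one 1×1 block.

For λ = -3: rank(A + 3I) = 2, rank((A + 3I)^2) = 1. The eigenspace has dimension 3 - 2 = 1, so there is 1 Jordan block; the rank sequence gives block sizes [2].

Assembling the blocks gives the Jordan form J above.

J = [[-4, 0, 0], [0, -3, 1], [0, 0, -3]]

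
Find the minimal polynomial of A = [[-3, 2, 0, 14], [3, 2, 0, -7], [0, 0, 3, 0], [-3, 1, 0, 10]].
The characteristic polynomial factors as (x - 3)^4. The minimal polynomial is ∏(x - λ)^{k_λ} where k_λ is the size of the largest Jordan block at λ.

For λ = 3: rank(A - 3I) = 1, and the largest Jordan block has size 2 (the smallest k with rank((A - 3I)^k) = rank((A - 3I)^(k+1))).

So m_A(x) = (x - 3)^2.

m_A(x) = (x - 3)^2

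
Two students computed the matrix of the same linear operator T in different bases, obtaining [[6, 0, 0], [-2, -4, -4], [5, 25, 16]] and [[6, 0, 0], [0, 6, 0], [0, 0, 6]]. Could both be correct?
Both have characteristic polynomial (x - 6)^3, but the minimal polynomial of A is (x - 6)^2 while the minimal polynomial of B is x - 6. The minimal polynomial is a similarity invariant, so A and B are not similar.

No.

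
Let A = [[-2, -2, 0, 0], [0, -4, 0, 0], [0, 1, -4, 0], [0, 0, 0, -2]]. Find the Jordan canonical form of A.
The characteristic polynomial is det(xI - A) = (x + 2)^2(x + 4)^2, so the eigenvalues are -4 (algebraic multiplicity 2), -2 (algebraic multiplicity 2).

For λ = -4: rank(A + 4I) = 3, rank((A + 4I)^2) = 2. The eigenspace has dimension 4 - 3 = 1, so there is 1 Jordan block; the rank sequence gives block sizes [2].

For λ = -2: rank(A + 2I) = 2. The eigenspace has dimension 4 - 2 = 2, so there are 2 Jordan blocks; the rank sequence gives block sizes [1, 1].

Assembling the blocks gives the Jordan form J above.

J = [[-4, 1, 0, 0], [0, -4, 0, 0], [0, 0, -2, 0], [0, 0, 0, -2]]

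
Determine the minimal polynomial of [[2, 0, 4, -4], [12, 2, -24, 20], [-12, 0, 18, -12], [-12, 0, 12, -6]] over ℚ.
m_A(x) = (x - 6)(x - 2)

The characteristic polynomial factors as (x - 6)^2(x - 2)^2. The minimal polynomial is ∏(x - λ)^{k_λ} where k_λ is the size of the largest Jordan block at λ.

For λ = 2: rank(A - 2I) = 2, and the largest Jordan block has size 1 (the smallest k with rank((A - 2I)^k) = rank((A - 2I)^(k+1))).
For λ = 6: rank(A - 6I) = 2, and the largest Jordan block has size 1 (the smallest k with rank((A - 6I)^k) = rank((A - 6I)^(k+1))).

So m_A(x) = (x - 6)(x - 2).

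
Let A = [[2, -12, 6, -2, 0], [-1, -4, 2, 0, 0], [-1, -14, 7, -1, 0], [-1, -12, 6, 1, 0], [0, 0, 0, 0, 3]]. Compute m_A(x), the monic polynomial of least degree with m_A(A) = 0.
m_A(x) = x^2(x - 3)^2

The characteristic polynomial factors as x^2(x - 3)^3. The minimal polynomial is ∏(x - λ)^{k_λ} where k_λ is the size of the largest Jordan block at λ.

For λ = 0: rank(A) = 4, and the largest Jordan block has size 2 (the smallest k with rank(A^k) = rank(A^(k+1))).
For λ = 3: rank(A - 3I) = 3, and the largest Jordan block has size 2 (the smallest k with rank((A - 3I)^k) = rank((A - 3I)^(k+1))).

So m_A(x) = x^2(x - 3)^2.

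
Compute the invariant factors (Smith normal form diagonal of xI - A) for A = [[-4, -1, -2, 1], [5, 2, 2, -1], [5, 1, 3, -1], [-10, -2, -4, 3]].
The Jordan structure of A has elementary divisors (x - 1)^2, (x - 1), (x - 1). Arranging the block sizes at each eigenvalue in decreasing order and taking row products gives the invariant factors.

Invariant factors (smallest first, each dividing the next): x - 1, x - 1, (x - 1)^2.

Check: the last factor (x - 1)^2 is the minimal polynomial, and the product (x - 1)^4 is the characteristic polynomial.

x - 1, x - 1, (x - 1)^2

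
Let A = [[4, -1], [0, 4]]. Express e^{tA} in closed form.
A has Jordan form J = [[4, 1], [0, 4]] with A = PJP^{-1}, so e^{tA} = P e^{tJ} P^{-1}.

For a Jordan block J_k(λ), e^{tJ_k(λ)} = e^{λt} · (I + tN + t^2 N^2/2! + ... + t^{k-1} N^{k-1}/(k-1)!) where N is the nilpotent superdiagonal part.

Assembling the blocks and conjugating back gives the entries of e^{tA} as shown above.

e^{tA} = [[e^{4*t}, -t*e^{4*t}], [0, e^{4*t}]]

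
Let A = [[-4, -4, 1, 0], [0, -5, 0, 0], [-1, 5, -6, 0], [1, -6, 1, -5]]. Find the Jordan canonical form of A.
The characteristic polynomial is det(xI - A) = (x + 5)^4, so the eigenvalues are -5 (algebraic multiplicity 4).

For λ = -5: rank(A + 5I) = 2, rank((A + 5I)^2) = 1, rank((A + 5I)^3) = 0. The eigenspace has dimension 4 - 2 = 2, so there are 2 Jordan blocks; the rank sequence gives block sizes [3, 1].

Assembling the blocks gives the Jordan form J above.

J = [[-5, 1, 0, 0], [0, -5, 1, 0], [0, 0, -5, 0], [0, 0, 0, -5]]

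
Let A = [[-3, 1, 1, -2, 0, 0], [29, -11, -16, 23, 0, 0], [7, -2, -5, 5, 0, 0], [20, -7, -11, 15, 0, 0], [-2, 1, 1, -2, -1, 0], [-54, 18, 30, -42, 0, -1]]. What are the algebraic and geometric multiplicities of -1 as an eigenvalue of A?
algebraic multiplicity 6, geometric multiplicity 4

The characteristic polynomial is (x + 1)^6, so the factor x + 1 appears with exponent 6: the algebraic multiplicity is 6.

rank(A + I) = 2, so the eigenspace has dimension 6 - 2 = 4: the geometric multiplicity is 4.

Since 4 < 6, A is not diagonalizable.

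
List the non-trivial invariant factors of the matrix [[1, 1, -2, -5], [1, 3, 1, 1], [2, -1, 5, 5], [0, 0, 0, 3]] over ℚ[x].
The Jordan structure of A has elementary divisors (x - 3)^3, (x - 3). Arranging the block sizes at each eigenvalue in decreasing order and taking row products gives the invariant factors.

Invariant factors (smallest first, each dividing the next): x - 3, (x - 3)^3.

Check: the last factor (x - 3)^3 is the minimal polynomial, and the product (x - 3)^4 is the characteristic polynomial.

x - 3, (x - 3)^3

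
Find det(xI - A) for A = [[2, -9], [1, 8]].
xI - A = [[x - 2, 9], [-1, x - 8]].

Expanding det(xI - A) along the first row:
det(xI - A) = + (x - 2)·det([[x - 8]]) - (9)·det([[-1]]).

Evaluating gives χ_A(x) = x^2 - 10x + 25 = (x - 5)^2.

χ_A(x) = (x - 5)^2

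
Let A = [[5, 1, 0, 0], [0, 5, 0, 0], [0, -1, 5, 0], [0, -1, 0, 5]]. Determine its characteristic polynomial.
χ_A(x) = (x - 5)^4

xI - A = [[x - 5, -1, 0, 0], [0, x - 5, 0, 0], [0, 1, x - 5, 0], [0, 1, 0, x - 5]].

Expanding det(xI - A) along the first row:
det(xI - A) = + (x - 5)·det([[x - 5, 0, 0], [1, x - 5, 0], [1, 0, x - 5]]) - (-1)·det([[0, 0, 0], [0, x - 5, 0], [0, 0, x - 5]]) + (0)·det([[0, x - 5, 0], [0, 1, 0], [0, 1, x - 5]]) - (0)·det([[0, x - 5, 0], [0, 1, x - 5], [0, 1, 0]]).

Evaluating gives χ_A(x) = x^4 - 20x^3 + 150x^2 - 500x + 625 = (x - 5)^4.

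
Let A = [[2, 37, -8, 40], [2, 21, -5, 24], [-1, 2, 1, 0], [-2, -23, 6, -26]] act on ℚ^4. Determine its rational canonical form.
R = [[0, 0, 0, 10], [1, 0, 0, 3], [0, 1, 0, -1], [0, 0, 1, -2]]

The invariant factors of A (the non-unit diagonal entries of the Smith normal form of xI - A over ℚ[x]) are (x + 2)(x^3 + x - 5), each dividing the next. The characteristic polynomial is their product, (x + 2)(x^3 + x - 5).

The rational canonical form is the block-diagonal matrix of companion matrices C(f_i):
R = [[0, 0, 0, 10], [1, 0, 0, 3], [0, 1, 0, -1], [0, 0, 1, -2]].

Note the characteristic polynomial does not split into linear factors over ℚ, so A has no Jordan form over ℚ; the rational canonical form exists over any field.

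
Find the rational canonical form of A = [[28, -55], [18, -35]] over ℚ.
The invariant factors of A (the non-unit diagonal entries of the Smith normal form of xI - A over ℚ[x]) are (x + 2)(x + 5), each dividing the next. The characteristic polynomial is their product, (x + 2)(x + 5).

The rational canonical form is the block-diagonal matrix of companion matrices C(f_i):
R = [[0, -10], [1, -7]].

R = [[0, -10], [1, -7]]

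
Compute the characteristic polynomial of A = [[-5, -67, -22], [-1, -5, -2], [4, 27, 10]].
χ_A(x) = x^3

xI - A = [[x + 5, 67, 22], [1, x + 5, 2], [-4, -27, x - 10]].

Expanding det(xI - A) along the first row:
det(xI - A) = + (x + 5)·det([[x + 5, 2], [-27, x - 10]]) - (67)·det([[1, 2], [-4, x - 10]]) + (22)·det([[1, x + 5], [-4, -27]]).

Evaluating gives χ_A(x) = x^3.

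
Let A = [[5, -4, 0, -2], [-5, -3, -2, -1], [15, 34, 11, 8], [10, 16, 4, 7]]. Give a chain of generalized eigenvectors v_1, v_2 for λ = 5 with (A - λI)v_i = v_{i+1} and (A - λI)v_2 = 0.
We seek v_1 ∈ ker((A - 5I)^2) \ ker(A - 5I), then set v_{i+1} = (A - 5I) v_i.

One such chain is v_1 = [[-1, 1, 0, -2]]^T, v_2 = [[0, -1, 3, 2]]^T. Check: (A - 5I) v_2 = [[0, 0, 0, 0]]^T = 0.

v_1 = [[-1, 1, 0, -2]]^T, v_2 = [[0, -1, 3, 2]]^T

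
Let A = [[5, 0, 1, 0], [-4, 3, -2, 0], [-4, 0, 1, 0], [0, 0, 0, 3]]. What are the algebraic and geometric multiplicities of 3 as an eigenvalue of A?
The characteristic polynomial is (x - 3)^4, so the factor x - 3 appears with exponent 4: the algebraic multiplicity is 4.

rank(A - 3I) = 1, so the eigenspace has dimension 4 - 1 = 3: the geometric multiplicity is 3.

Since 3 < 4, A is not diagonalizable.

algebraic multiplicity 4, geometric multiplicity 3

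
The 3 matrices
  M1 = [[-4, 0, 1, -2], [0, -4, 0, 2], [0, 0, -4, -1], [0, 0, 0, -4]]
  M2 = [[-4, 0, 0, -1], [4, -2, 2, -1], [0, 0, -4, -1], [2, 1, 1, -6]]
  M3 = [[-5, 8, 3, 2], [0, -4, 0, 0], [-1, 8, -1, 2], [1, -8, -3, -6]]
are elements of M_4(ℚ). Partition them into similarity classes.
Characteristic polynomials: χ_{M1} = (x + 4)^4, χ_{M2} = (x + 4)^4, χ_{M3} = (x + 4)^4.

{M1, M2}: invariant factors x + 4, (x + 4)^3.

{M3}: invariant factors x + 4, x + 4, (x + 4)^2.

Matrices are similar if and only if their invariant-factor lists agree; the partition into similarity classes is {M1, M2}, {M3}.

2 classes: {M1, M2}, {M3}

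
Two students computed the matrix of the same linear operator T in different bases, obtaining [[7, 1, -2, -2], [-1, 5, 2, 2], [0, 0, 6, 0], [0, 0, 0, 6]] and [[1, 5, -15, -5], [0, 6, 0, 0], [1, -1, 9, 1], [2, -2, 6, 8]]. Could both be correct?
Two matrices over a field are similar if and only if they have the same invariant factors.

Both A and B have characteristic polynomial (x - 6)^4 and minimal polynomial (x - 6)^2. Computing further, both have invariant factors x - 6, x - 6, (x - 6)^2. Hence A and B are similar.

Yes.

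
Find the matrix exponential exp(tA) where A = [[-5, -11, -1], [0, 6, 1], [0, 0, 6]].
e^{tA} = [[e^{-5*t}, (1 - e^{11*t})*e^{-5*t}, -t*e^{6*t}], [0, e^{6*t}, t*e^{6*t}], [0, 0, e^{6*t}]]

A has Jordan form J = [[-5, 0, 0], [0, 6, 1], [0, 0, 6]] with A = PJP^{-1}, so e^{tA} = P e^{tJ} P^{-1}.

For a Jordan block J_k(λ), e^{tJ_k(λ)} = e^{λt} · (I + tN + t^2 N^2/2! + ... + t^{k-1} N^{k-1}/(k-1)!) where N is the nilpotent superdiagonal part.

Assembling the blocks and conjugating back gives the entries of e^{tA} as shown above.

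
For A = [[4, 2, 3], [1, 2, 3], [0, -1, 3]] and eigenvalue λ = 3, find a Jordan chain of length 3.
We seek v_1 ∈ ker((A - 3I)^3) \ ker((A - 3I)^2), then set v_{i+1} = (A - 3I) v_i.

One such chain is v_1 = [[-2, 0, 1]]^T, v_2 = [[1, 1, 0]]^T, v_3 = [[3, 0, -1]]^T. Check: (A - 3I) v_3 = [[0, 0, 0]]^T = 0.

v_1 = [[-2, 0, 1]]^T, v_2 = [[1, 1, 0]]^T, v_3 = [[3, 0, -1]]^T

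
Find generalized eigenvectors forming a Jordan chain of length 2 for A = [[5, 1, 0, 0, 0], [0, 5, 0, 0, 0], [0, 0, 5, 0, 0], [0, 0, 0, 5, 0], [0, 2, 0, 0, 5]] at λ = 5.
We seek v_1 ∈ ker((A - 5I)^2) \ ker(A - 5I), then set v_{i+1} = (A - 5I) v_i.

One such chain is v_1 = [[0, 1, 0, 0, -1]]^T, v_2 = [[1, 0, 0, 0, 2]]^T. Check: (A - 5I) v_2 = [[0, 0, 0, 0, 0]]^T = 0.

v_1 = [[0, 1, 0, 0, -1]]^T, v_2 = [[1, 0, 0, 0, 2]]^T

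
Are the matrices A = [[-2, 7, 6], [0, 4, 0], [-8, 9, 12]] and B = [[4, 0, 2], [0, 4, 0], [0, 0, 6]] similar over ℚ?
No.

Both have characteristic polynomial (x - 6)(x - 4)^2, but the minimal polynomial of A is (x - 6)(x - 4)^2 while the minimal polynomial of B is (x - 6)(x - 4). The minimal polynomial is a similarity invariant, so A and B are not similar.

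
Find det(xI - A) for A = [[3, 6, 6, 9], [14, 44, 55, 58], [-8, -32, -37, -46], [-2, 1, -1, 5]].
χ_A(x) = (x - 6)(x - 3)^3

xI - A = [[x - 3, -6, -6, -9], [-14, x - 44, -55, -58], [8, 32, x + 37, 46], [2, -1, 1, x - 5]].

Expanding det(xI - A) along the first row:
det(xI - A) = + (x - 3)·det([[x - 44, -55, -58], [32, x + 37, 46], [-1, 1, x - 5]]) - (-6)·det([[-14, -55, -58], [8, x + 37, 46], [2, 1, x - 5]]) + (-6)·det([[-14, x - 44, -58], [8, 32, 46], [2, -1, x - 5]]) - (-9)·det([[-14, x - 44, -55], [8, 32, x + 37], [2, -1, 1]]).

Evaluating gives χ_A(x) = x^4 - 15x^3 + 81x^2 - 189x + 162 = (x - 6)(x - 3)^3.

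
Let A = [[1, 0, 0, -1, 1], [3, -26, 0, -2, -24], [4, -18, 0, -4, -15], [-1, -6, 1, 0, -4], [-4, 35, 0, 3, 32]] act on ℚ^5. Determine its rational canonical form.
R = [[0, 0, 0, 0, 9], [1, 0, 0, 0, -27], [0, 1, 0, 0, 33], [0, 0, 1, 0, -21], [0, 0, 0, 1, 7]]

The invariant factors of A (the non-unit diagonal entries of the Smith normal form of xI - A over ℚ[x]) are (x - 1)(x^2 - 3x + 3)^2, each dividing the next. The characteristic polynomial is their product, (x - 1)(x^2 - 3x + 3)^2.

The rational canonical form is the block-diagonal matrix of companion matrices C(f_i):
R = [[0, 0, 0, 0, 9], [1, 0, 0, 0, -27], [0, 1, 0, 0, 33], [0, 0, 1, 0, -21], [0, 0, 0, 1, 7]].

Note the characteristic polynomial does not split into linear factors over ℚ, so A has no Jordan form over ℚ; the rational canonical form exists over any field.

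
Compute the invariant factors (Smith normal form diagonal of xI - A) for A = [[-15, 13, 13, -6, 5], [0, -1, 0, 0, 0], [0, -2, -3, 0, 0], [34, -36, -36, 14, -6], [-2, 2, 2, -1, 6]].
(x - 4)^2(x + 1)(x + 3)^2

The Jordan structure of A has elementary divisors (x + 3)^2, (x + 1), (x - 4)^2. Arranging the block sizes at each eigenvalue in decreasing order and taking row products gives the invariant factors.

Invariant factors (smallest first, each dividing the next): (x - 4)^2(x + 1)(x + 3)^2.

Check: the last factor (x - 4)^2(x + 1)(x + 3)^2 is the minimal polynomial, and the product (x - 4)^2(x + 1)(x + 3)^2 is the characteristic polynomial.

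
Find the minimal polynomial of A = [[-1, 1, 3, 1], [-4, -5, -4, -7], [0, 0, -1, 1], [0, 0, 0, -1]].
The characteristic polynomial factors as (x + 1)^2(x + 3)^2. The minimal polynomial is ∏(x - λ)^{k_λ} where k_λ is the size of the largest Jordan block at λ.

For λ = -3: rank(A + 3I) = 3, and the largest Jordan block has size 2 (the smallest k with rank((A + 3I)^k) = rank((A + 3I)^(k+1))).
For λ = -1: rank(A + I) = 3, and the largest Jordan block has size 2 (the smallest k with rank((A + I)^k) = rank((A + I)^(k+1))).

So m_A(x) = (x + 1)^2(x + 3)^2.

m_A(x) = (x + 1)^2(x + 3)^2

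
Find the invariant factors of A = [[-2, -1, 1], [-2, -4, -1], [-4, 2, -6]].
(x + 4)^3

The Jordan structure of A has elementary divisors (x + 4)^3. Arranging the block sizes at each eigenvalue in decreasing order and taking row products gives the invariant factors.

Invariant factors (smallest first, each dividing the next): (x + 4)^3.

Check: the last factor (x + 4)^3 is the minimal polynomial, and the product (x + 4)^3 is the characteristic polynomial.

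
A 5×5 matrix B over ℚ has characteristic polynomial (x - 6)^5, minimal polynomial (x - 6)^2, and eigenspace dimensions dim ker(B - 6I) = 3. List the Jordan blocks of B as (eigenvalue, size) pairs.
Jordan blocks: (6, 2), (6, 2), (6, 1)

λ = 6: algebraic multiplicity 5 (exponent in χ_B), largest block size 2 (exponent in m_B), 3 blocks (geometric multiplicity). These force block sizes [2, 2, 1].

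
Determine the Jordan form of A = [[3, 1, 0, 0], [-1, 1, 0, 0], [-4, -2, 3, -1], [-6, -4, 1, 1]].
J = [[2, 1, 0, 0], [0, 2, 0, 0], [0, 0, 2, 1], [0, 0, 0, 2]]

The characteristic polynomial is det(xI - A) = (x - 2)^4, so the eigenvalues are 2 (algebraic multiplicity 4).

For λ = 2: rank(A - 2I) = 2, rank((A - 2I)^2) = 0. The eigenspace has dimension 4 - 2 = 2, so there are 2 Jordan blocks; the rank sequence gives block sizes [2, 2].

Assembling the blocks gives the Jordan form J above.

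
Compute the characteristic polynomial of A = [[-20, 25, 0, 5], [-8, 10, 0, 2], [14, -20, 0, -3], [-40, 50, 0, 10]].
xI - A = [[x + 20, -25, 0, -5], [8, x - 10, 0, -2], [-14, 20, x, 3], [40, -50, 0, x - 10]].

Expanding det(xI - A) along the first row:
det(xI - A) = + (x + 20)·det([[x - 10, 0, -2], [20, x, 3], [-50, 0, x - 10]]) - (-25)·det([[8, 0, -2], [-14, x, 3], [40, 0, x - 10]]) + (0)·det([[8, x - 10, -2], [-14, 20, 3], [40, -50, x - 10]]) - (-5)·det([[8, x - 10, 0], [-14, 20, x], [40, -50, 0]]).

Evaluating gives χ_A(x) = x^4.

χ_A(x) = x^4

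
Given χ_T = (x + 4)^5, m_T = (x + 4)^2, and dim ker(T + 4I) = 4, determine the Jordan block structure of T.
λ = -4: algebraic multiplicity 5 (exponent in χ_T), largest block size 2 (exponent in m_T), 4 blocks (geometric multiplicity). These force block sizes [2, 1, 1, 1].

Jordan blocks: (-4, 2), (-4, 1), (-4, 1), (-4, 1)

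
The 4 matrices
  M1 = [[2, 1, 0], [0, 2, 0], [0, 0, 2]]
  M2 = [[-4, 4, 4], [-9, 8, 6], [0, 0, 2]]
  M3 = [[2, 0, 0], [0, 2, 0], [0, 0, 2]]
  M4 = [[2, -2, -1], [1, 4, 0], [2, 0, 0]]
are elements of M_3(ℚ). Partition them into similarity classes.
Characteristic polynomials: χ_{M1} = (x - 2)^3, χ_{M2} = (x - 2)^3, χ_{M3} = (x - 2)^3, χ_{M4} = (x - 2)^3.

{M1, M2}: invariant factors x - 2, (x - 2)^2.

{M3}: invariant factors x - 2, x - 2, x - 2.

{M4}: invariant factors (x - 2)^3.

Matrices are similar if and only if their invariant-factor lists agree; the partition into similarity classes is {M1, M2}, {M3}, {M4}.

3 classes: {M1, M2}, {M3}, {M4}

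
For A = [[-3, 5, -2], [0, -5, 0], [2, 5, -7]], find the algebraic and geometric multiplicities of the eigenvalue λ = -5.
algebraic multiplicity 3, geometric multiplicity 2

The characteristic polynomial is (x + 5)^3, so the factor x + 5 appears with exponent 3: the algebraic multiplicity is 3.

rank(A + 5I) = 1, so the eigenspace has dimension 3 - 1 = 2: the geometric multiplicity is 2.

Since 2 < 3, A is not diagonalizable.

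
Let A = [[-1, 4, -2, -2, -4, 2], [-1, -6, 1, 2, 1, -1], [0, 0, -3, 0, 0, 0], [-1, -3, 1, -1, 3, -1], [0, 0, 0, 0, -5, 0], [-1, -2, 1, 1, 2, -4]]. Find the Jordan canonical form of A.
The characteristic polynomial is det(xI - A) = (x + 3)^5(x + 5), so the eigenvalues are -5 (algebraic multiplicity 1), -3 (algebraic multiplicity 5).

For λ = -5: algebraic multiplicity 1 gives one 1×1 block.

For λ = -3: rank(A + 3I) = 3, rank((A + 3I)^2) = 2, rank((A + 3I)^3) = 1. The eigenspace has dimension 6 - 3 = 3, so there are 3 Jordan blocks; the rank sequence gives block sizes [3, 1, 1].

Assembling the blocks gives the Jordan form J above.

J = [[-5, 0, 0, 0, 0, 0], [0, -3, 1, 0, 0, 0], [0, 0, -3, 1, 0, 0], [0, 0, 0, -3, 0, 0], [0, 0, 0, 0, -3, 0], [0, 0, 0, 0, 0, -3]]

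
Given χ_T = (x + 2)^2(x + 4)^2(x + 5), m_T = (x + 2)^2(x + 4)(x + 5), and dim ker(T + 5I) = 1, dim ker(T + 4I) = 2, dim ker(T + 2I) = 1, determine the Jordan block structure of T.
Jordan blocks: (-5, 1), (-4, 1), (-4, 1), (-2, 2)

λ = -5: algebraic multiplicity 1 (exponent in χ_T), largest block size 1 (exponent in m_T), 1 block (geometric multiplicity). This forces block sizes [1].
λ = -4: algebraic multiplicity 2 (exponent in χ_T), largest block size 1 (exponent in m_T), 2 blocks (geometric multiplicity). These force block sizes [1, 1].
λ = -2: algebraic multiplicity 2 (exponent in χ_T), largest block size 2 (exponent in m_T), 1 block (geometric multiplicity). This forces block sizes [2].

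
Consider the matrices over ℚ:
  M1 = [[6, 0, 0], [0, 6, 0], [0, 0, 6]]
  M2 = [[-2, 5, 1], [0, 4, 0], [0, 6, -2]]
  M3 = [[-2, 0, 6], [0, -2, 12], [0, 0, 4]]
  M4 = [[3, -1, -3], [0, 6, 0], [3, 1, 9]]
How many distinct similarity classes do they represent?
4 classes: {M1}, {M2}, {M3}, {M4}

Characteristic polynomials: χ_{M1} = (x - 6)^3, χ_{M2} = (x - 4)(x + 2)^2, χ_{M3} = (x - 4)(x + 2)^2, χ_{M4} = (x - 6)^3.

{M1}: invariant factors x - 6, x - 6, x - 6.

{M2}: invariant factors (x - 4)(x + 2)^2.

{M3}: invariant factors x + 2, (x - 4)(x + 2).

{M4}: invariant factors x - 6, (x - 6)^2.

Matrices are similar if and only if their invariant-factor lists agree; the partition into similarity classes is {M1}, {M2}, {M3}, {M4}.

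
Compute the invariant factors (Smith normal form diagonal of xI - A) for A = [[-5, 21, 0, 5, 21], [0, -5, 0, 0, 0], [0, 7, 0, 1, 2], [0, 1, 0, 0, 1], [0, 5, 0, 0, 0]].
x + 5, x^3(x + 5)

The Jordan structure of A has elementary divisors (x + 5), (x + 5), x^3. Arranging the block sizes at each eigenvalue in decreasing order and taking row products gives the invariant factors.

Invariant factors (smallest first, each dividing the next): x + 5, x^3(x + 5).

Check: the last factor x^3(x + 5) is the minimal polynomial, and the product x^3(x + 5)^2 is the characteristic polynomial.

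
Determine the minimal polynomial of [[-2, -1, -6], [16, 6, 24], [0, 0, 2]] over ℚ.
The characteristic polynomial factors as (x - 2)^3. The minimal polynomial is ∏(x - λ)^{k_λ} where k_λ is the size of the largest Jordan block at λ.

For λ = 2: rank(A - 2I) = 1, and the largest Jordan block has size 2 (the smallest k with rank((A - 2I)^k) = rank((A - 2I)^(k+1))).

So m_A(x) = (x - 2)^2.

m_A(x) = (x - 2)^2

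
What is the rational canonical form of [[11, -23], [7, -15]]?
The invariant factors of A (the non-unit diagonal entries of the Smith normal form of xI - A over ℚ[x]) are x^2 + 4x - 4, each dividing the next. The characteristic polynomial is their product, x^2 + 4x - 4.

The rational canonical form is the block-diagonal matrix of companion matrices C(f_i):
R = [[0, 4], [1, -4]].

Note the characteristic polynomial does not split into linear factors over ℚ, so A has no Jordan form over ℚ; the rational canonical form exists over any field.

R = [[0, 4], [1, -4]]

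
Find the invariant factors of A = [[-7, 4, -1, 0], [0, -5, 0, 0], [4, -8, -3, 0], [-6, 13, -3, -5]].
The Jordan structure of A has elementary divisors (x + 5)^2, (x + 5)^2. Arranging the block sizes at each eigenvalue in decreasing order and taking row products gives the invariant factors.

Invariant factors (smallest first, each dividing the next): (x + 5)^2, (x + 5)^2.

Check: the last factor (x + 5)^2 is the minimal polynomial, and the product (x + 5)^4 is the characteristic polynomial.

(x + 5)^2, (x + 5)^2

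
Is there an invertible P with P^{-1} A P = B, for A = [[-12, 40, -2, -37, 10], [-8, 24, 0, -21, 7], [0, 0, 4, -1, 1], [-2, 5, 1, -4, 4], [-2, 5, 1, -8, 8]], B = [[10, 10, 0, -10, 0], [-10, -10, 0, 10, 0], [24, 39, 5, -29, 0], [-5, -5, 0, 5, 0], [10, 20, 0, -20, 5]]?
No.

trace(A) = 20 but trace(B) = 15. The trace is a similarity invariant, so A and B are not similar.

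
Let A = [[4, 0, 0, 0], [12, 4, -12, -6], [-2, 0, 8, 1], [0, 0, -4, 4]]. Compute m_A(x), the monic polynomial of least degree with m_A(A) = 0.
m_A(x) = (x - 6)^2(x - 4)

The characteristic polynomial factors as (x - 6)^2(x - 4)^2. The minimal polynomial is ∏(x - λ)^{k_λ} where k_λ is the size of the largest Jordan block at λ.

For λ = 4: rank(A - 4I) = 2, and the largest Jordan block has size 1 (the smallest k with rank((A - 4I)^k) = rank((A - 4I)^(k+1))).
For λ = 6: rank(A - 6I) = 3, and the largest Jordan block has size 2 (the smallest k with rank((A - 6I)^k) = rank((A - 6I)^(k+1))).

So m_A(x) = (x - 6)^2(x - 4).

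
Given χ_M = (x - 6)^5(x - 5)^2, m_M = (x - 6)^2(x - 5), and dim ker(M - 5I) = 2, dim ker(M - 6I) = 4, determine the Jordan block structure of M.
λ = 5: algebraic multiplicity 2 (exponent in χ_M), largest block size 1 (exponent in m_M), 2 blocks (geometric multiplicity). These force block sizes [1, 1].
λ = 6: algebraic multiplicity 5 (exponent in χ_M), largest block size 2 (exponent in m_M), 4 blocks (geometric multiplicity). These force block sizes [2, 1, 1, 1].

Jordan blocks: (5, 1), (5, 1), (6, 2), (6, 1), (6, 1), (6, 1)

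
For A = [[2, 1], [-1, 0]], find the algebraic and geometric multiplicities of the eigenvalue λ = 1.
The characteristic polynomial is (x - 1)^2, so the factor x - 1 appears with exponent 2: the algebraic multiplicity is 2.

rank(A - I) = 1, so the eigenspace has dimension 2 - 1 = 1: the geometric multiplicity is 1.

Since 1 < 2, A is not diagonalizable.

algebraic multiplicity 2, geometric multiplicity 1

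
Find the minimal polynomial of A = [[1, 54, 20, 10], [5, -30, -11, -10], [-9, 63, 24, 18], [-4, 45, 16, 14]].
The characteristic polynomial factors as (x - 6)(x - 3)^2(x + 3). The minimal polynomial is ∏(x - λ)^{k_λ} where k_λ is the size of the largest Jordan block at λ.

For λ = -3: rank(A + 3I) = 3, and the largest Jordan block has size 1 (the smallest k with rank((A + 3I)^k) = rank((A + 3I)^(k+1))).
For λ = 3: rank(A - 3I) = 3, and the largest Jordan block has size 2 (the smallest k with rank((A - 3I)^k) = rank((A - 3I)^(k+1))).
For λ = 6: rank(A - 6I) = 3, and the largest Jordan block has size 1 (the smallest k with rank((A - 6I)^k) = rank((A - 6I)^(k+1))).

So m_A(x) = (x - 6)(x - 3)^2(x + 3).

m_A(x) = (x - 6)(x - 3)^2(x + 3)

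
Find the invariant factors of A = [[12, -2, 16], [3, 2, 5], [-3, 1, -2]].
(x - 6)(x - 3)^2

The Jordan structure of A has elementary divisors (x - 3)^2, (x - 6). Arranging the block sizes at each eigenvalue in decreasing order and taking row products gives the invariant factors.

Invariant factors (smallest first, each dividing the next): (x - 6)(x - 3)^2.

Check: the last factor (x - 6)(x - 3)^2 is the minimal polynomial, and the product (x - 6)(x - 3)^2 is the characteristic polynomial.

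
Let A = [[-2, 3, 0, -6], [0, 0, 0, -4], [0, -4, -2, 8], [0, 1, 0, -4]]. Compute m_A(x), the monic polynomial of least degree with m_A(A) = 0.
The characteristic polynomial factors as (x + 2)^4. The minimal polynomial is ∏(x - λ)^{k_λ} where k_λ is the size of the largest Jordan block at λ.

For λ = -2: rank(A + 2I) = 1, and the largest Jordan block has size 2 (the smallest k with rank((A + 2I)^k) = rank((A + 2I)^(k+1))).

So m_A(x) = (x + 2)^2.

m_A(x) = (x + 2)^2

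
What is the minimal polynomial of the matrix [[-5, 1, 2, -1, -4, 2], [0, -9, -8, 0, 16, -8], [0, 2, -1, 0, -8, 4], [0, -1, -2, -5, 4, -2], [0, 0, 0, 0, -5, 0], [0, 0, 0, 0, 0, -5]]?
m_A(x) = (x + 5)^3

The characteristic polynomial factors as (x + 5)^6. The minimal polynomial is ∏(x - λ)^{k_λ} where k_λ is the size of the largest Jordan block at λ.

For λ = -5: rank(A + 5I) = 2, and the largest Jordan block has size 3 (the smallest k with rank((A + 5I)^k) = rank((A + 5I)^(k+1))).

So m_A(x) = (x + 5)^3.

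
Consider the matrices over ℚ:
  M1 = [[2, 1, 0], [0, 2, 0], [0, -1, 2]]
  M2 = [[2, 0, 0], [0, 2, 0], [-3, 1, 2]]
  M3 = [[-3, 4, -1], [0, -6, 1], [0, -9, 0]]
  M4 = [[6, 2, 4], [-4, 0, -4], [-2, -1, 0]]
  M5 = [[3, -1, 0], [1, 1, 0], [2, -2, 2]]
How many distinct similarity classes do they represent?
Characteristic polynomials: χ_{M1} = (x - 2)^3, χ_{M2} = (x - 2)^3, χ_{M3} = (x + 3)^3, χ_{M4} = (x - 2)^3, χ_{M5} = (x - 2)^3.

{M1, M2, M4, M5}: invariant factors x - 2, (x - 2)^2.

{M3}: invariant factors (x + 3)^3.

Matrices are similar if and only if their invariant-factor lists agree; the partition into similarity classes is {M1, M2, M4, M5}, {M3}.

2 classes: {M1, M2, M4, M5}, {M3}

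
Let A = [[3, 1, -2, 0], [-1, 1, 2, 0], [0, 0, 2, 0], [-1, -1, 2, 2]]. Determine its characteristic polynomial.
xI - A = [[x - 3, -1, 2, 0], [1, x - 1, -2, 0], [0, 0, x - 2, 0], [1, 1, -2, x - 2]].

Expanding det(xI - A) along the first row:
det(xI - A) = + (x - 3)·det([[x - 1, -2, 0], [0, x - 2, 0], [1, -2, x - 2]]) - (-1)·det([[1, -2, 0], [0, x - 2, 0], [1, -2, x - 2]]) + (2)·det([[1, x - 1, 0], [0, 0, 0], [1, 1, x - 2]]) - (0)·det([[1, x - 1, -2], [0, 0, x - 2], [1, 1, -2]]).

Evaluating gives χ_A(x) = x^4 - 8x^3 + 24x^2 - 32x + 16 = (x - 2)^4.

χ_A(x) = (x - 2)^4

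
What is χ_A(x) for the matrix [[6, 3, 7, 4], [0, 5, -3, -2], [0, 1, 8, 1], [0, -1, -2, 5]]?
χ_A(x) = (x - 6)^4

xI - A = [[x - 6, -3, -7, -4], [0, x - 5, 3, 2], [0, -1, x - 8, -1], [0, 1, 2, x - 5]].

Expanding det(xI - A) along the first row:
det(xI - A) = + (x - 6)·det([[x - 5, 3, 2], [-1, x - 8, -1], [1, 2, x - 5]]) - (-3)·det([[0, 3, 2], [0, x - 8, -1], [0, 2, x - 5]]) + (-7)·det([[0, x - 5, 2], [0, -1, -1], [0, 1, x - 5]]) - (-4)·det([[0, x - 5, 3], [0, -1, x - 8], [0, 1, 2]]).

Evaluating gives χ_A(x) = x^4 - 24x^3 + 216x^2 - 864x + 1296 = (x - 6)^4.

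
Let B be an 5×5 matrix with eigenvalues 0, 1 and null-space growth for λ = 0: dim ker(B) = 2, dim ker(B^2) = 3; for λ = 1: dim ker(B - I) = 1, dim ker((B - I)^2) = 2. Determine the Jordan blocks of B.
λ = 0: successive nullity increments [2, 1] count blocks of size ≥ k; block sizes are [2, 1].
λ = 1: successive nullity increments [1, 1] count blocks of size ≥ k; block sizes are [2].

Jordan blocks: (0, 2), (0, 1), (1, 2)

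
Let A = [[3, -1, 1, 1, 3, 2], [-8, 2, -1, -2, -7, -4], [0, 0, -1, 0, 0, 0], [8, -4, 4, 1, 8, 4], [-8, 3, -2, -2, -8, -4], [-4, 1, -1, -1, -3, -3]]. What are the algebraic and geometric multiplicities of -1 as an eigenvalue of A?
algebraic multiplicity 6, geometric multiplicity 3

The characteristic polynomial is (x + 1)^6, so the factor x + 1 appears with exponent 6: the algebraic multiplicity is 6.

rank(A + I) = 3, so the eigenspace has dimension 6 - 3 = 3: the geometric multiplicity is 3.

Since 3 < 6, A is not diagonalizable.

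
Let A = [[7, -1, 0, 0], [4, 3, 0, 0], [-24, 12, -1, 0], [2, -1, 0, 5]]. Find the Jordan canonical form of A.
J = [[-1, 0, 0, 0], [0, 5, 1, 0], [0, 0, 5, 0], [0, 0, 0, 5]]

The characteristic polynomial is det(xI - A) = (x - 5)^3(x + 1), so the eigenvalues are -1 (algebraic multiplicity 1), 5 (algebraic multiplicity 3).

For λ = -1: algebraic multiplicity 1 gives one 1×1 block.

For λ = 5: rank(A - 5I) = 2, rank((A - 5I)^2) = 1. The eigenspace has dimension 4 - 2 = 2, so there are 2 Jordan blocks; the rank sequence gives block sizes [2, 1].

Assembling the blocks gives the Jordan form J above.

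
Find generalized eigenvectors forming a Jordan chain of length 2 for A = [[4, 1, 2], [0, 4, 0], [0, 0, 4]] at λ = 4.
We seek v_1 ∈ ker((A - 4I)^2) \ ker(A - 4I), then set v_{i+1} = (A - 4I) v_i.

One such chain is v_1 = [[1, 1, 0]]^T, v_2 = [[1, 0, 0]]^T. Check: (A - 4I) v_2 = [[0, 0, 0]]^T = 0.

v_1 = [[1, 1, 0]]^T, v_2 = [[1, 0, 0]]^T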